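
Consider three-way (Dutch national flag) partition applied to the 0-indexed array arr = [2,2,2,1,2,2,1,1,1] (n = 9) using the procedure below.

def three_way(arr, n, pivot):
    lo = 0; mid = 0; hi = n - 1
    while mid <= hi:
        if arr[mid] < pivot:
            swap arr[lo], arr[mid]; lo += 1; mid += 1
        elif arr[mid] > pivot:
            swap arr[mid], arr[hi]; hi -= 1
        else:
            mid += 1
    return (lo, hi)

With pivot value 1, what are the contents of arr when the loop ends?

lo=0 mid=0 hi=8
2>1: swap(0,8), hi=7 ⇒ [1,2,2,1,2,2,1,1,2]
1=1: mid=1
2>1: swap(1,7), hi=6 ⇒ [1,1,2,1,2,2,1,2,2]
1=1: mid=2
2>1: swap(2,6), hi=5 ⇒ [1,1,1,1,2,2,2,2,2]
1=1: mid=3
1=1: mid=4
2>1: swap(4,5), hi=4 ⇒ [1,1,1,1,2,2,2,2,2]
2>1: swap(4,4), hi=3 ⇒ [1,1,1,1,2,2,2,2,2]
done. lo=0 hi=3; arr=[1,1,1,1,2,2,2,2,2]

[1,1,1,1,2,2,2,2,2]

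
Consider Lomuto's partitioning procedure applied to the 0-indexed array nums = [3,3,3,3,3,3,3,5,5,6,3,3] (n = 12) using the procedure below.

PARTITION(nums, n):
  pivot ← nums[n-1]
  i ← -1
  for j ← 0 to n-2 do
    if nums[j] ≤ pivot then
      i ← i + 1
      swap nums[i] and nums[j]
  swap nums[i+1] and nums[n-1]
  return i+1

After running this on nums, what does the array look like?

pivot = nums[11] = 3; i = -1
j=0: nums[0]=3 ≤ 3 → i=0, swap nums[0],nums[0] (no change) → [3,3,3,3,3,3,3,5,5,6,3,3]
j=1: nums[1]=3 ≤ 3 → i=1, swap nums[1],nums[1] (no change) → [3,3,3,3,3,3,3,5,5,6,3,3]
j=2: nums[2]=3 ≤ 3 → i=2, swap nums[2],nums[2] (no change) → [3,3,3,3,3,3,3,5,5,6,3,3]
j=3: nums[3]=3 ≤ 3 → i=3, swap nums[3],nums[3] (no change) → [3,3,3,3,3,3,3,5,5,6,3,3]
j=4: nums[4]=3 ≤ 3 → i=4, swap nums[4],nums[4] (no change) → [3,3,3,3,3,3,3,5,5,6,3,3]
j=5: nums[5]=3 ≤ 3 → i=5, swap nums[5],nums[5] (no change) → [3,3,3,3,3,3,3,5,5,6,3,3]
j=6: nums[6]=3 ≤ 3 → i=6, swap nums[6],nums[6] (no change) → [3,3,3,3,3,3,3,5,5,6,3,3]
j=7: nums[7]=5 > 3 → no swap
j=8: nums[8]=5 > 3 → no swap
j=9: nums[9]=6 > 3 → no swap
j=10: nums[10]=3 ≤ 3 → i=7, swap nums[7],nums[10] → [3,3,3,3,3,3,3,3,5,6,5,3]
final swap nums[8],nums[11] → [3,3,3,3,3,3,3,3,3,6,5,5]; return 8

[3,3,3,3,3,3,3,3,3,6,5,5]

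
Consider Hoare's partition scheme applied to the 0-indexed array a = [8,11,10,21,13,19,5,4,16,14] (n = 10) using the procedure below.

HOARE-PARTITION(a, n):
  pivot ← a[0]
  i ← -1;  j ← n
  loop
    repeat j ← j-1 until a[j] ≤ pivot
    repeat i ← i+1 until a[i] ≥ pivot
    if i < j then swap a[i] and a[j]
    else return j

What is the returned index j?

1

pivot=8
j stops at 7 (4), i stops at 0 (8); swap ⇒ [4,11,10,21,13,19,5,8,16,14]
j stops at 6 (5), i stops at 1 (11); swap ⇒ [4,5,10,21,13,19,11,8,16,14]
j stops at 1, i stops at 2; i≥j ⇒ return 1. a=[4,5,10,21,13,19,11,8,16,14]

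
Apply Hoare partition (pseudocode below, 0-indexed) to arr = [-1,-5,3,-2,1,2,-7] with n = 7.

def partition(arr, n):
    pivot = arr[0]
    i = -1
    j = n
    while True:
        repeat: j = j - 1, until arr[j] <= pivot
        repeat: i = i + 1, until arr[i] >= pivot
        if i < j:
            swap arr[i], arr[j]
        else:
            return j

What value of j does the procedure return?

2

pivot=-1
j stops at 6 (-7), i stops at 0 (-1); swap ⇒ [-7,-5,3,-2,1,2,-1]
j stops at 3 (-2), i stops at 2 (3); swap ⇒ [-7,-5,-2,3,1,2,-1]
j stops at 2, i stops at 3; i≥j ⇒ return 2. arr=[-7,-5,-2,3,1,2,-1]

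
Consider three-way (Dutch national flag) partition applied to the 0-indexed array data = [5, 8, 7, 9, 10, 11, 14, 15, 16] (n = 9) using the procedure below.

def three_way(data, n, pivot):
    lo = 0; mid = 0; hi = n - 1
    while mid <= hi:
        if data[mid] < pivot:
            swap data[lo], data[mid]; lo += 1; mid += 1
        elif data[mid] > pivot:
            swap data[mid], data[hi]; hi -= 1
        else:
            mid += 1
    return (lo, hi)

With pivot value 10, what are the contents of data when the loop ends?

[5, 8, 7, 9, 10, 14, 15, 16, 11]

pivot = 10; lo=0, mid=0, hi=8
data[mid]=5<10: swap data[0],data[0]; lo=1,mid=1 → [5, 8, 7, 9, 10, 11, 14, 15, 16]
data[mid]=8<10: swap data[1],data[1]; lo=2,mid=2 → [5, 8, 7, 9, 10, 11, 14, 15, 16]
data[mid]=7<10: swap data[2],data[2]; lo=3,mid=3 → [5, 8, 7, 9, 10, 11, 14, 15, 16]
data[mid]=9<10: swap data[3],data[3]; lo=4,mid=4 → [5, 8, 7, 9, 10, 11, 14, 15, 16]
data[mid]=10=10: mid=5
data[mid]=11>10: swap data[5],data[8]; hi=7 → [5, 8, 7, 9, 10, 16, 14, 15, 11]
data[mid]=16>10: swap data[5],data[7]; hi=6 → [5, 8, 7, 9, 10, 15, 14, 16, 11]
data[mid]=15>10: swap data[5],data[6]; hi=5 → [5, 8, 7, 9, 10, 14, 15, 16, 11]
data[mid]=14>10: swap data[5],data[5]; hi=4 → [5, 8, 7, 9, 10, 14, 15, 16, 11]
end: lo=4, hi=4; data = [5, 8, 7, 9, 10, 14, 15, 16, 11]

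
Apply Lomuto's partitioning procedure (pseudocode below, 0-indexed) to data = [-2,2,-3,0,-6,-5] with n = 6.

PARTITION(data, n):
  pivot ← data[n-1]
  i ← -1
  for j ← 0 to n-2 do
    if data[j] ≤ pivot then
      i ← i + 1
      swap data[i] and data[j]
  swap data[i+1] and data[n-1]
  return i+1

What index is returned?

1

pivot=-5, i=-1
j=0: -2>-5, skip
j=1: 2>-5, skip
j=2: -3>-5, skip
j=3: 0>-5, skip
j=4: -6≤-5, i=0, swap(0,4) ⇒ [-6,2,-3,0,-2,-5]
swap(1,5) ⇒ [-6,-5,-3,0,-2,2]; return 1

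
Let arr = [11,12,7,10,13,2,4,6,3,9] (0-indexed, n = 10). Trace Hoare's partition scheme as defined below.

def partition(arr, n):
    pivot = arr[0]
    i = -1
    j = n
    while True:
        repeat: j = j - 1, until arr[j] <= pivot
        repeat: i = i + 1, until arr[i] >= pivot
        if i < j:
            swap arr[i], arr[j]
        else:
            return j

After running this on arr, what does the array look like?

pivot = arr[0] = 11; i = -1, j = 10
j→9 (arr[9]=9≤11), i→0 (arr[0]=11≥11); i<j, swap → [9,12,7,10,13,2,4,6,3,11]
j→8 (arr[8]=3≤11), i→1 (arr[1]=12≥11); i<j, swap → [9,3,7,10,13,2,4,6,12,11]
j→7 (arr[7]=6≤11), i→4 (arr[4]=13≥11); i<j, swap → [9,3,7,10,6,2,4,13,12,11]
j→6, i→7; i≥j, return j=6. arr = [9,3,7,10,6,2,4,13,12,11]

[9,3,7,10,6,2,4,13,12,11]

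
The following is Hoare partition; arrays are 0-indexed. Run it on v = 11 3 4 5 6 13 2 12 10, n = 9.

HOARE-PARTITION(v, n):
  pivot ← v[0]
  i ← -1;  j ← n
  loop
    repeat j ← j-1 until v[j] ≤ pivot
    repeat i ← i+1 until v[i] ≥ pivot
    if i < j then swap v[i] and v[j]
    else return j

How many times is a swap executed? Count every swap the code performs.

2

pivot=11
j stops at 8 (10), i stops at 0 (11); swap ⇒ 10 3 4 5 6 13 2 12 11
j stops at 6 (2), i stops at 5 (13); swap ⇒ 10 3 4 5 6 2 13 12 11
j stops at 5, i stops at 6; i≥j ⇒ return 5. v=10 3 4 5 6 2 13 12 11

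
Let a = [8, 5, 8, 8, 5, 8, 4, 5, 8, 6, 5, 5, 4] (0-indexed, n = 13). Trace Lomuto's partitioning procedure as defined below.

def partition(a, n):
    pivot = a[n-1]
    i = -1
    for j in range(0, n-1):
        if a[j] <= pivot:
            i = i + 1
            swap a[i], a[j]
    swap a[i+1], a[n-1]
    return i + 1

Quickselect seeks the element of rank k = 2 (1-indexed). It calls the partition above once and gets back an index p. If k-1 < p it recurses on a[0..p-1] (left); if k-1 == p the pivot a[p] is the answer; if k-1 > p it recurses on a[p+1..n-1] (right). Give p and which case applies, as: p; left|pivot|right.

1; pivot

pivot = a[12] = 4; i = -1
j=0: a[0]=8 > 4 → no swap
j=1: a[1]=5 > 4 → no swap
j=2: a[2]=8 > 4 → no swap
j=3: a[3]=8 > 4 → no swap
j=4: a[4]=5 > 4 → no swap
j=5: a[5]=8 > 4 → no swap
j=6: a[6]=4 ≤ 4 → i=0, swap a[0],a[6] → [4, 5, 8, 8, 5, 8, 8, 5, 8, 6, 5, 5, 4]
j=7: a[7]=5 > 4 → no swap
j=8: a[8]=8 > 4 → no swap
j=9: a[9]=6 > 4 → no swap
j=10: a[10]=5 > 4 → no swap
j=11: a[11]=5 > 4 → no swap
final swap a[1],a[12] → [4, 4, 8, 8, 5, 8, 8, 5, 8, 6, 5, 5, 5]; return 1
p = 1; k-1 = 1 == 1 ⇒ pivot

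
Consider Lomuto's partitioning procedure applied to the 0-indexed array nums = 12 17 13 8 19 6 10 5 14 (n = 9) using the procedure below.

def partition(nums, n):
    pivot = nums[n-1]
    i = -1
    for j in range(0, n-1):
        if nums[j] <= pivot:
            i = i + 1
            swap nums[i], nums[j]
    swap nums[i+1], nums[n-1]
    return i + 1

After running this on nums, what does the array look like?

12 13 8 6 10 5 14 17 19

pivot=14, i=-1
j=0: 12≤14, i=0, swap(0,0) ⇒ 12 17 13 8 19 6 10 5 14
j=1: 17>14, skip
j=2: 13≤14, i=1, swap(1,2) ⇒ 12 13 17 8 19 6 10 5 14
j=3: 8≤14, i=2, swap(2,3) ⇒ 12 13 8 17 19 6 10 5 14
j=4: 19>14, skip
j=5: 6≤14, i=3, swap(3,5) ⇒ 12 13 8 6 19 17 10 5 14
j=6: 10≤14, i=4, swap(4,6) ⇒ 12 13 8 6 10 17 19 5 14
j=7: 5≤14, i=5, swap(5,7) ⇒ 12 13 8 6 10 5 19 17 14
swap(6,8) ⇒ 12 13 8 6 10 5 14 17 19; return 6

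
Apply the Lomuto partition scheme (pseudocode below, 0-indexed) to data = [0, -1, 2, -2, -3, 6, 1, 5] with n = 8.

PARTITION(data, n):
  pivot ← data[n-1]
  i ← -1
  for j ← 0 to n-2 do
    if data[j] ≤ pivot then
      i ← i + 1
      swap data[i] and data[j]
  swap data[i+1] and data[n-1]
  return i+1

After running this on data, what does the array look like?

[0, -1, 2, -2, -3, 1, 5, 6]

pivot=5, i=-1
j=0: 0≤5, i=0, swap(0,0) ⇒ [0, -1, 2, -2, -3, 6, 1, 5]
j=1: -1≤5, i=1, swap(1,1) ⇒ [0, -1, 2, -2, -3, 6, 1, 5]
j=2: 2≤5, i=2, swap(2,2) ⇒ [0, -1, 2, -2, -3, 6, 1, 5]
j=3: -2≤5, i=3, swap(3,3) ⇒ [0, -1, 2, -2, -3, 6, 1, 5]
j=4: -3≤5, i=4, swap(4,4) ⇒ [0, -1, 2, -2, -3, 6, 1, 5]
j=5: 6>5, skip
j=6: 1≤5, i=5, swap(5,6) ⇒ [0, -1, 2, -2, -3, 1, 6, 5]
swap(6,7) ⇒ [0, -1, 2, -2, -3, 1, 5, 6]; return 6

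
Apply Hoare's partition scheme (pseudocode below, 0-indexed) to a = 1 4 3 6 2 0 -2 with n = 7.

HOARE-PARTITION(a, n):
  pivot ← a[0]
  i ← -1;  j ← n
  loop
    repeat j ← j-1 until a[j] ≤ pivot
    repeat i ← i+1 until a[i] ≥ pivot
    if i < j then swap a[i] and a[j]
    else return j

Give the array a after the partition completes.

-2 0 3 6 2 4 1

pivot=1
j stops at 6 (-2), i stops at 0 (1); swap ⇒ -2 4 3 6 2 0 1
j stops at 5 (0), i stops at 1 (4); swap ⇒ -2 0 3 6 2 4 1
j stops at 1, i stops at 2; i≥j ⇒ return 1. a=-2 0 3 6 2 4 1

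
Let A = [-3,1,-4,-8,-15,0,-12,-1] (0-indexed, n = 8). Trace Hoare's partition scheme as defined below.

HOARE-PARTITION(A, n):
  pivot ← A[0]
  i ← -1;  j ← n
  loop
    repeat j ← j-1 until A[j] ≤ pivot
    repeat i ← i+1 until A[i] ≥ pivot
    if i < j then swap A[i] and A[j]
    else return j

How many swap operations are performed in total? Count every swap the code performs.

2

pivot = A[0] = -3; i = -1, j = 8
j→6 (A[6]=-12≤-3), i→0 (A[0]=-3≥-3); i<j, swap → [-12,1,-4,-8,-15,0,-3,-1]
j→4 (A[4]=-15≤-3), i→1 (A[1]=1≥-3); i<j, swap → [-12,-15,-4,-8,1,0,-3,-1]
j→3, i→4; i≥j, return j=3. A = [-12,-15,-4,-8,1,0,-3,-1]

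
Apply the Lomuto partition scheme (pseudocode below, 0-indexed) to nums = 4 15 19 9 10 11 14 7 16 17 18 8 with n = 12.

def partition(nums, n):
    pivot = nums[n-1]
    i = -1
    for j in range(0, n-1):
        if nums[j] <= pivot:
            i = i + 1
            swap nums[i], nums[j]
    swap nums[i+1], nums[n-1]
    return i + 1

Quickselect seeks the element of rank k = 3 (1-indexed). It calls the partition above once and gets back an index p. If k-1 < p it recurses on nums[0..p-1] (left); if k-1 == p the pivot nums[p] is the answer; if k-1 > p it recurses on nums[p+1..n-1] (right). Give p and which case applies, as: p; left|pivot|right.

pivot = nums[11] = 8; i = -1
j=0: nums[0]=4 ≤ 8 → i=0, swap nums[0],nums[0] (no change) → 4 15 19 9 10 11 14 7 16 17 18 8
j=1: nums[1]=15 > 8 → no swap
j=2: nums[2]=19 > 8 → no swap
j=3: nums[3]=9 > 8 → no swap
j=4: nums[4]=10 > 8 → no swap
j=5: nums[5]=11 > 8 → no swap
j=6: nums[6]=14 > 8 → no swap
j=7: nums[7]=7 ≤ 8 → i=1, swap nums[1],nums[7] → 4 7 19 9 10 11 14 15 16 17 18 8
j=8: nums[8]=16 > 8 → no swap
j=9: nums[9]=17 > 8 → no swap
j=10: nums[10]=18 > 8 → no swap
final swap nums[2],nums[11] → 4 7 8 9 10 11 14 15 16 17 18 19; return 2
p = 2; k-1 = 2 == 2 ⇒ pivot

2; pivot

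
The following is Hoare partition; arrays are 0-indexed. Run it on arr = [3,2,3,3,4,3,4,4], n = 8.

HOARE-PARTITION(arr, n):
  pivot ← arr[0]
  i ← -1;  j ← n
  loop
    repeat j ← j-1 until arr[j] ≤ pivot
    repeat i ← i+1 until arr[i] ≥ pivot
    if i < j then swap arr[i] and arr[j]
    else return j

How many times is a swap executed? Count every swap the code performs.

pivot = arr[0] = 3; i = -1, j = 8
j→5 (arr[5]=3≤3), i→0 (arr[0]=3≥3); i<j, swap → [3,2,3,3,4,3,4,4]
j→3 (arr[3]=3≤3), i→2 (arr[2]=3≥3); i<j, swap → [3,2,3,3,4,3,4,4]
j→2, i→3; i≥j, return j=2. arr = [3,2,3,3,4,3,4,4]

2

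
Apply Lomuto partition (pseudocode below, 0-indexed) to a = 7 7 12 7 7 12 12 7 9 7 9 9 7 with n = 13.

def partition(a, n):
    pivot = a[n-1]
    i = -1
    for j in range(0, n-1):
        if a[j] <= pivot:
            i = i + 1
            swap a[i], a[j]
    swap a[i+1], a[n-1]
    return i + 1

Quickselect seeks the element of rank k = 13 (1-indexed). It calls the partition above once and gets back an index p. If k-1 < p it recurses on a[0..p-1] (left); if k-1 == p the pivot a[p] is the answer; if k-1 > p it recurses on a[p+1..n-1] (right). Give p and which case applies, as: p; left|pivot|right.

pivot = a[12] = 7; i = -1
j=0: a[0]=7 ≤ 7 → i=0, swap a[0],a[0] (no change) → 7 7 12 7 7 12 12 7 9 7 9 9 7
j=1: a[1]=7 ≤ 7 → i=1, swap a[1],a[1] (no change) → 7 7 12 7 7 12 12 7 9 7 9 9 7
j=2: a[2]=12 > 7 → no swap
j=3: a[3]=7 ≤ 7 → i=2, swap a[2],a[3] → 7 7 7 12 7 12 12 7 9 7 9 9 7
j=4: a[4]=7 ≤ 7 → i=3, swap a[3],a[4] → 7 7 7 7 12 12 12 7 9 7 9 9 7
j=5: a[5]=12 > 7 → no swap
j=6: a[6]=12 > 7 → no swap
j=7: a[7]=7 ≤ 7 → i=4, swap a[4],a[7] → 7 7 7 7 7 12 12 12 9 7 9 9 7
j=8: a[8]=9 > 7 → no swap
j=9: a[9]=7 ≤ 7 → i=5, swap a[5],a[9] → 7 7 7 7 7 7 12 12 9 12 9 9 7
j=10: a[10]=9 > 7 → no swap
j=11: a[11]=9 > 7 → no swap
final swap a[6],a[12] → 7 7 7 7 7 7 7 12 9 12 9 9 12; return 6
p = 6; k-1 = 12 > 6 ⇒ right

6; right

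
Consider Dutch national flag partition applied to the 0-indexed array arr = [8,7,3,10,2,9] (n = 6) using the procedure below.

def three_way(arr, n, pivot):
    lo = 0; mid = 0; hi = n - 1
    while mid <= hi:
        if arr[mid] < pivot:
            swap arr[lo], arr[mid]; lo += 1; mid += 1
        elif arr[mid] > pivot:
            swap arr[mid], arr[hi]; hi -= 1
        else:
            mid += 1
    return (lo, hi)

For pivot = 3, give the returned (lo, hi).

lo=0 mid=0 hi=5
8>3: swap(0,5), hi=4 ⇒ [9,7,3,10,2,8]
9>3: swap(0,4), hi=3 ⇒ [2,7,3,10,9,8]
2<3: swap(0,0), lo=1 mid=1 ⇒ [2,7,3,10,9,8]
7>3: swap(1,3), hi=2 ⇒ [2,10,3,7,9,8]
10>3: swap(1,2), hi=1 ⇒ [2,3,10,7,9,8]
3=3: mid=2
done. lo=1 hi=1; arr=[2,3,10,7,9,8]

(1, 1)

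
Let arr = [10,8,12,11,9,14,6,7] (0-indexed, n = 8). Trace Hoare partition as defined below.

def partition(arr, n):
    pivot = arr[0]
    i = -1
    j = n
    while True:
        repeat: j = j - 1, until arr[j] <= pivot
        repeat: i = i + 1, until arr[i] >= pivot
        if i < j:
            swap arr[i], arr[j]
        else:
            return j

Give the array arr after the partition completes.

pivot=10
j stops at 7 (7), i stops at 0 (10); swap ⇒ [7,8,12,11,9,14,6,10]
j stops at 6 (6), i stops at 2 (12); swap ⇒ [7,8,6,11,9,14,12,10]
j stops at 4 (9), i stops at 3 (11); swap ⇒ [7,8,6,9,11,14,12,10]
j stops at 3, i stops at 4; i≥j ⇒ return 3. arr=[7,8,6,9,11,14,12,10]

[7,8,6,9,11,14,12,10]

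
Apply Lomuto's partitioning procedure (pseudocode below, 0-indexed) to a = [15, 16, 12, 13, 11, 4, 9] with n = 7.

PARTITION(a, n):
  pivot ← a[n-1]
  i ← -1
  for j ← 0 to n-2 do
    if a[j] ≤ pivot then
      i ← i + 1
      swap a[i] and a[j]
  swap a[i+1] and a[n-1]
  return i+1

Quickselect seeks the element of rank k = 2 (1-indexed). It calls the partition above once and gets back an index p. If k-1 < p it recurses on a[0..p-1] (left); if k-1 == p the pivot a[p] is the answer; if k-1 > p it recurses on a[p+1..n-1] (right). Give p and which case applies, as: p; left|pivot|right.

1; pivot

pivot = a[6] = 9; i = -1
j=0: a[0]=15 > 9 → no swap
j=1: a[1]=16 > 9 → no swap
j=2: a[2]=12 > 9 → no swap
j=3: a[3]=13 > 9 → no swap
j=4: a[4]=11 > 9 → no swap
j=5: a[5]=4 ≤ 9 → i=0, swap a[0],a[5] → [4, 16, 12, 13, 11, 15, 9]
final swap a[1],a[6] → [4, 9, 12, 13, 11, 15, 16]; return 1
p = 1; k-1 = 1 == 1 ⇒ pivot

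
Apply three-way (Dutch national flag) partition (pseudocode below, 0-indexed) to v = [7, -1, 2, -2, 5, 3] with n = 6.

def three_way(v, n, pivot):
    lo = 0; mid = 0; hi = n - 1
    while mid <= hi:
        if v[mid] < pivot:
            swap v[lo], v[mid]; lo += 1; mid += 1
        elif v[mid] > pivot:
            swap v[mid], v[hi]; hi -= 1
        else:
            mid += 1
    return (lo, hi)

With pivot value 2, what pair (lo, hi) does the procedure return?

(2, 2)

lo=0 mid=0 hi=5
7>2: swap(0,5), hi=4 ⇒ [3, -1, 2, -2, 5, 7]
3>2: swap(0,4), hi=3 ⇒ [5, -1, 2, -2, 3, 7]
5>2: swap(0,3), hi=2 ⇒ [-2, -1, 2, 5, 3, 7]
-2<2: swap(0,0), lo=1 mid=1 ⇒ [-2, -1, 2, 5, 3, 7]
-1<2: swap(1,1), lo=2 mid=2 ⇒ [-2, -1, 2, 5, 3, 7]
2=2: mid=3
done. lo=2 hi=2; v=[-2, -1, 2, 5, 3, 7]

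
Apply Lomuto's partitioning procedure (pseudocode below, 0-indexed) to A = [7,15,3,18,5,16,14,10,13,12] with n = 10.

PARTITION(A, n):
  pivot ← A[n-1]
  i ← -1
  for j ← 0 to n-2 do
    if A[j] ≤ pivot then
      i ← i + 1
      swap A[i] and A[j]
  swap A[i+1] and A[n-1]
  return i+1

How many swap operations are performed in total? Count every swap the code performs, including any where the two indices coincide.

5

pivot = A[9] = 12; i = -1
j=0: A[0]=7 ≤ 12 → i=0, swap A[0],A[0] (no change) → [7,15,3,18,5,16,14,10,13,12]
j=1: A[1]=15 > 12 → no swap
j=2: A[2]=3 ≤ 12 → i=1, swap A[1],A[2] → [7,3,15,18,5,16,14,10,13,12]
j=3: A[3]=18 > 12 → no swap
j=4: A[4]=5 ≤ 12 → i=2, swap A[2],A[4] → [7,3,5,18,15,16,14,10,13,12]
j=5: A[5]=16 > 12 → no swap
j=6: A[6]=14 > 12 → no swap
j=7: A[7]=10 ≤ 12 → i=3, swap A[3],A[7] → [7,3,5,10,15,16,14,18,13,12]
j=8: A[8]=13 > 12 → no swap
final swap A[4],A[9] → [7,3,5,10,12,16,14,18,13,15]; return 4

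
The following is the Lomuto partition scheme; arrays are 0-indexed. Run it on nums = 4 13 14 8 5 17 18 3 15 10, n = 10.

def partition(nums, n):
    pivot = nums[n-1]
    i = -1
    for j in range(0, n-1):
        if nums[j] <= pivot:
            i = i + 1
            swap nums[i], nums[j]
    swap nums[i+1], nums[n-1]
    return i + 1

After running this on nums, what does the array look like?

pivot=10, i=-1
j=0: 4≤10, i=0, swap(0,0) ⇒ 4 13 14 8 5 17 18 3 15 10
j=1: 13>10, skip
j=2: 14>10, skip
j=3: 8≤10, i=1, swap(1,3) ⇒ 4 8 14 13 5 17 18 3 15 10
j=4: 5≤10, i=2, swap(2,4) ⇒ 4 8 5 13 14 17 18 3 15 10
j=5: 17>10, skip
j=6: 18>10, skip
j=7: 3≤10, i=3, swap(3,7) ⇒ 4 8 5 3 14 17 18 13 15 10
j=8: 15>10, skip
swap(4,9) ⇒ 4 8 5 3 10 17 18 13 15 14; return 4

4 8 5 3 10 17 18 13 15 14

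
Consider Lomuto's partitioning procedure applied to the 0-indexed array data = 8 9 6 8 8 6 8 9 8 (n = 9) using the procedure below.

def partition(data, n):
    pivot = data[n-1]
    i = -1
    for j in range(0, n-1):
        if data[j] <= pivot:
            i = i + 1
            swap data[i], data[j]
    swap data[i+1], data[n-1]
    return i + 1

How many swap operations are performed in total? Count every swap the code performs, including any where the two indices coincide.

pivot=8, i=-1
j=0: 8≤8, i=0, swap(0,0) ⇒ 8 9 6 8 8 6 8 9 8
j=1: 9>8, skip
j=2: 6≤8, i=1, swap(1,2) ⇒ 8 6 9 8 8 6 8 9 8
j=3: 8≤8, i=2, swap(2,3) ⇒ 8 6 8 9 8 6 8 9 8
j=4: 8≤8, i=3, swap(3,4) ⇒ 8 6 8 8 9 6 8 9 8
j=5: 6≤8, i=4, swap(4,5) ⇒ 8 6 8 8 6 9 8 9 8
j=6: 8≤8, i=5, swap(5,6) ⇒ 8 6 8 8 6 8 9 9 8
j=7: 9>8, skip
swap(6,8) ⇒ 8 6 8 8 6 8 8 9 9; return 6

7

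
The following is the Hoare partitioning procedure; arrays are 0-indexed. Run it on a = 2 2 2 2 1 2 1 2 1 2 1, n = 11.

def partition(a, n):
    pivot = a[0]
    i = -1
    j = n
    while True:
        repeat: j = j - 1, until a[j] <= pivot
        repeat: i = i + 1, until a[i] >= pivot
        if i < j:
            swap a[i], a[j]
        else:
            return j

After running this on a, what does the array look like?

pivot = a[0] = 2; i = -1, j = 11
j→10 (a[10]=1≤2), i→0 (a[0]=2≥2); i<j, swap → 1 2 2 2 1 2 1 2 1 2 2
j→9 (a[9]=2≤2), i→1 (a[1]=2≥2); i<j, swap → 1 2 2 2 1 2 1 2 1 2 2
j→8 (a[8]=1≤2), i→2 (a[2]=2≥2); i<j, swap → 1 2 1 2 1 2 1 2 2 2 2
j→7 (a[7]=2≤2), i→3 (a[3]=2≥2); i<j, swap → 1 2 1 2 1 2 1 2 2 2 2
j→6 (a[6]=1≤2), i→5 (a[5]=2≥2); i<j, swap → 1 2 1 2 1 1 2 2 2 2 2
j→5, i→6; i≥j, return j=5. a = 1 2 1 2 1 1 2 2 2 2 2

1 2 1 2 1 1 2 2 2 2 2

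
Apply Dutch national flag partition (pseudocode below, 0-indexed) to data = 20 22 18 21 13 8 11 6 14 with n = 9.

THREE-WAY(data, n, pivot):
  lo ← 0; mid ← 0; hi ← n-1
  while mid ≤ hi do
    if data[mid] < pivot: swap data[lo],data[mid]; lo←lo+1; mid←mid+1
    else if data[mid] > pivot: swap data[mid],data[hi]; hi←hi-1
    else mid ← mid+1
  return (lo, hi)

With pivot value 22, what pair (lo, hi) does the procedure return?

(8, 8)

pivot = 22; lo=0, mid=0, hi=8
data[mid]=20<22: swap data[0],data[0]; lo=1,mid=1 → 20 22 18 21 13 8 11 6 14
data[mid]=22=22: mid=2
data[mid]=18<22: swap data[1],data[2]; lo=2,mid=3 → 20 18 22 21 13 8 11 6 14
data[mid]=21<22: swap data[2],data[3]; lo=3,mid=4 → 20 18 21 22 13 8 11 6 14
data[mid]=13<22: swap data[3],data[4]; lo=4,mid=5 → 20 18 21 13 22 8 11 6 14
data[mid]=8<22: swap data[4],data[5]; lo=5,mid=6 → 20 18 21 13 8 22 11 6 14
data[mid]=11<22: swap data[5],data[6]; lo=6,mid=7 → 20 18 21 13 8 11 22 6 14
data[mid]=6<22: swap data[6],data[7]; lo=7,mid=8 → 20 18 21 13 8 11 6 22 14
data[mid]=14<22: swap data[7],data[8]; lo=8,mid=9 → 20 18 21 13 8 11 6 14 22
end: lo=8, hi=8; data = 20 18 21 13 8 11 6 14 22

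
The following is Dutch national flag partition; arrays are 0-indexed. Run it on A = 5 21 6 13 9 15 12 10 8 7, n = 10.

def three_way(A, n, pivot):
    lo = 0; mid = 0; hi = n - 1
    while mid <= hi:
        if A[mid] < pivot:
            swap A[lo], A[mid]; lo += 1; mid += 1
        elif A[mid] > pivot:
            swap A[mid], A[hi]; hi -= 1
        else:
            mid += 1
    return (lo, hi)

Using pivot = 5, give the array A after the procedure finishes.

pivot = 5; lo=0, mid=0, hi=9
A[mid]=5=5: mid=1
A[mid]=21>5: swap A[1],A[9]; hi=8 → 5 7 6 13 9 15 12 10 8 21
A[mid]=7>5: swap A[1],A[8]; hi=7 → 5 8 6 13 9 15 12 10 7 21
A[mid]=8>5: swap A[1],A[7]; hi=6 → 5 10 6 13 9 15 12 8 7 21
A[mid]=10>5: swap A[1],A[6]; hi=5 → 5 12 6 13 9 15 10 8 7 21
A[mid]=12>5: swap A[1],A[5]; hi=4 → 5 15 6 13 9 12 10 8 7 21
A[mid]=15>5: swap A[1],A[4]; hi=3 → 5 9 6 13 15 12 10 8 7 21
A[mid]=9>5: swap A[1],A[3]; hi=2 → 5 13 6 9 15 12 10 8 7 21
A[mid]=13>5: swap A[1],A[2]; hi=1 → 5 6 13 9 15 12 10 8 7 21
A[mid]=6>5: swap A[1],A[1]; hi=0 → 5 6 13 9 15 12 10 8 7 21
end: lo=0, hi=0; A = 5 6 13 9 15 12 10 8 7 21

5 6 13 9 15 12 10 8 7 21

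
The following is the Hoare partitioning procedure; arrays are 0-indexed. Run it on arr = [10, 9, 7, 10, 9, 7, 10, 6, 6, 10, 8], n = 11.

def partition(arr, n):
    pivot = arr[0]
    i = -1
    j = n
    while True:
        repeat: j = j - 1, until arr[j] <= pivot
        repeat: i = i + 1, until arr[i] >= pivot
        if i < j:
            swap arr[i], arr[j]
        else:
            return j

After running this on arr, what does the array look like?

[8, 9, 7, 10, 9, 7, 6, 6, 10, 10, 10]

pivot = arr[0] = 10; i = -1, j = 11
j→10 (arr[10]=8≤10), i→0 (arr[0]=10≥10); i<j, swap → [8, 9, 7, 10, 9, 7, 10, 6, 6, 10, 10]
j→9 (arr[9]=10≤10), i→3 (arr[3]=10≥10); i<j, swap → [8, 9, 7, 10, 9, 7, 10, 6, 6, 10, 10]
j→8 (arr[8]=6≤10), i→6 (arr[6]=10≥10); i<j, swap → [8, 9, 7, 10, 9, 7, 6, 6, 10, 10, 10]
j→7, i→8; i≥j, return j=7. arr = [8, 9, 7, 10, 9, 7, 6, 6, 10, 10, 10]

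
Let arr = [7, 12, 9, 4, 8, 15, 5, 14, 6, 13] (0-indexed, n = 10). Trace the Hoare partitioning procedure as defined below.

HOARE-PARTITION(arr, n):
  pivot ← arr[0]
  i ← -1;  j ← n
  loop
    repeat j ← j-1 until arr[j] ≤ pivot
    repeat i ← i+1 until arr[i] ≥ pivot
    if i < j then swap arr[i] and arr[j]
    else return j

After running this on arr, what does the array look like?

pivot = arr[0] = 7; i = -1, j = 10
j→8 (arr[8]=6≤7), i→0 (arr[0]=7≥7); i<j, swap → [6, 12, 9, 4, 8, 15, 5, 14, 7, 13]
j→6 (arr[6]=5≤7), i→1 (arr[1]=12≥7); i<j, swap → [6, 5, 9, 4, 8, 15, 12, 14, 7, 13]
j→3 (arr[3]=4≤7), i→2 (arr[2]=9≥7); i<j, swap → [6, 5, 4, 9, 8, 15, 12, 14, 7, 13]
j→2, i→3; i≥j, return j=2. arr = [6, 5, 4, 9, 8, 15, 12, 14, 7, 13]

[6, 5, 4, 9, 8, 15, 12, 14, 7, 13]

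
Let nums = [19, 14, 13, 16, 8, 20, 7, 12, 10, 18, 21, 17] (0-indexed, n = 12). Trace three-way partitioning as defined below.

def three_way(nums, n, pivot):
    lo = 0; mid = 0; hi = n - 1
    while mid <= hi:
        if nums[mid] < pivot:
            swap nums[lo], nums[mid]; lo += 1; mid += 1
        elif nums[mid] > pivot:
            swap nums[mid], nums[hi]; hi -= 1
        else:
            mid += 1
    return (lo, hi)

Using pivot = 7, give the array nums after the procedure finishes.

[7, 13, 16, 8, 20, 14, 12, 10, 18, 21, 17, 19]

lo=0 mid=0 hi=11
19>7: swap(0,11), hi=10 ⇒ [17, 14, 13, 16, 8, 20, 7, 12, 10, 18, 21, 19]
17>7: swap(0,10), hi=9 ⇒ [21, 14, 13, 16, 8, 20, 7, 12, 10, 18, 17, 19]
21>7: swap(0,9), hi=8 ⇒ [18, 14, 13, 16, 8, 20, 7, 12, 10, 21, 17, 19]
18>7: swap(0,8), hi=7 ⇒ [10, 14, 13, 16, 8, 20, 7, 12, 18, 21, 17, 19]
10>7: swap(0,7), hi=6 ⇒ [12, 14, 13, 16, 8, 20, 7, 10, 18, 21, 17, 19]
12>7: swap(0,6), hi=5 ⇒ [7, 14, 13, 16, 8, 20, 12, 10, 18, 21, 17, 19]
7=7: mid=1
14>7: swap(1,5), hi=4 ⇒ [7, 20, 13, 16, 8, 14, 12, 10, 18, 21, 17, 19]
20>7: swap(1,4), hi=3 ⇒ [7, 8, 13, 16, 20, 14, 12, 10, 18, 21, 17, 19]
8>7: swap(1,3), hi=2 ⇒ [7, 16, 13, 8, 20, 14, 12, 10, 18, 21, 17, 19]
16>7: swap(1,2), hi=1 ⇒ [7, 13, 16, 8, 20, 14, 12, 10, 18, 21, 17, 19]
13>7: swap(1,1), hi=0 ⇒ [7, 13, 16, 8, 20, 14, 12, 10, 18, 21, 17, 19]
done. lo=0 hi=0; nums=[7, 13, 16, 8, 20, 14, 12, 10, 18, 21, 17, 19]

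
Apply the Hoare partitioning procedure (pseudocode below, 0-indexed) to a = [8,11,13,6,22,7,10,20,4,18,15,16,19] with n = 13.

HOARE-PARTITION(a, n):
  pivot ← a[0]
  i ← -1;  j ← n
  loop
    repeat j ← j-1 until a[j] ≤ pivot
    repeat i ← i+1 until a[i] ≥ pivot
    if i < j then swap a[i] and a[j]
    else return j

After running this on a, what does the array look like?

[4,7,6,13,22,11,10,20,8,18,15,16,19]

pivot = a[0] = 8; i = -1, j = 13
j→8 (a[8]=4≤8), i→0 (a[0]=8≥8); i<j, swap → [4,11,13,6,22,7,10,20,8,18,15,16,19]
j→5 (a[5]=7≤8), i→1 (a[1]=11≥8); i<j, swap → [4,7,13,6,22,11,10,20,8,18,15,16,19]
j→3 (a[3]=6≤8), i→2 (a[2]=13≥8); i<j, swap → [4,7,6,13,22,11,10,20,8,18,15,16,19]
j→2, i→3; i≥j, return j=2. a = [4,7,6,13,22,11,10,20,8,18,15,16,19]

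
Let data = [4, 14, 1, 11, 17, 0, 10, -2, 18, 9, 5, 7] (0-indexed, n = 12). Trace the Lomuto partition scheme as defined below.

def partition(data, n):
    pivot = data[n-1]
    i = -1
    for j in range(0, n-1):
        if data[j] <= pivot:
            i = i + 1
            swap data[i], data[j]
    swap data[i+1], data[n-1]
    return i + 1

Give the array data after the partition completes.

[4, 1, 0, -2, 5, 7, 10, 11, 18, 9, 17, 14]

pivot = data[11] = 7; i = -1
j=0: data[0]=4 ≤ 7 → i=0, swap data[0],data[0] (no change) → [4, 14, 1, 11, 17, 0, 10, -2, 18, 9, 5, 7]
j=1: data[1]=14 > 7 → no swap
j=2: data[2]=1 ≤ 7 → i=1, swap data[1],data[2] → [4, 1, 14, 11, 17, 0, 10, -2, 18, 9, 5, 7]
j=3: data[3]=11 > 7 → no swap
j=4: data[4]=17 > 7 → no swap
j=5: data[5]=0 ≤ 7 → i=2, swap data[2],data[5] → [4, 1, 0, 11, 17, 14, 10, -2, 18, 9, 5, 7]
j=6: data[6]=10 > 7 → no swap
j=7: data[7]=-2 ≤ 7 → i=3, swap data[3],data[7] → [4, 1, 0, -2, 17, 14, 10, 11, 18, 9, 5, 7]
j=8: data[8]=18 > 7 → no swap
j=9: data[9]=9 > 7 → no swap
j=10: data[10]=5 ≤ 7 → i=4, swap data[4],data[10] → [4, 1, 0, -2, 5, 14, 10, 11, 18, 9, 17, 7]
final swap data[5],data[11] → [4, 1, 0, -2, 5, 7, 10, 11, 18, 9, 17, 14]; return 5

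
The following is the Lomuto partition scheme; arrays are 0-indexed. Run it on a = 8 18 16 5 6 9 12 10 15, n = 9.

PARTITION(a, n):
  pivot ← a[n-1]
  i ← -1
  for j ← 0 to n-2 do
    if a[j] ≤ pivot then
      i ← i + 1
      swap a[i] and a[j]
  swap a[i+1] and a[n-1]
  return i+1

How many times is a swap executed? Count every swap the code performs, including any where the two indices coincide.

pivot=15, i=-1
j=0: 8≤15, i=0, swap(0,0) ⇒ 8 18 16 5 6 9 12 10 15
j=1: 18>15, skip
j=2: 16>15, skip
j=3: 5≤15, i=1, swap(1,3) ⇒ 8 5 16 18 6 9 12 10 15
j=4: 6≤15, i=2, swap(2,4) ⇒ 8 5 6 18 16 9 12 10 15
j=5: 9≤15, i=3, swap(3,5) ⇒ 8 5 6 9 16 18 12 10 15
j=6: 12≤15, i=4, swap(4,6) ⇒ 8 5 6 9 12 18 16 10 15
j=7: 10≤15, i=5, swap(5,7) ⇒ 8 5 6 9 12 10 16 18 15
swap(6,8) ⇒ 8 5 6 9 12 10 15 18 16; return 6

7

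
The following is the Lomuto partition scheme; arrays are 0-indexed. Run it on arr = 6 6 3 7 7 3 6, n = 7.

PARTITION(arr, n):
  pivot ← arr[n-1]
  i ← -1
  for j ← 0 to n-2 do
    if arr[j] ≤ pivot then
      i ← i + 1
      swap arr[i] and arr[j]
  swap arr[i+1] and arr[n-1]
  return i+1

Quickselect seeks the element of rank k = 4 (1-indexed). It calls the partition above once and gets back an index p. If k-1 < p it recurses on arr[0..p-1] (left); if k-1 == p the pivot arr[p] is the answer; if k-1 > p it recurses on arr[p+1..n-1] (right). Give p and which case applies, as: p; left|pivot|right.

pivot=6, i=-1
j=0: 6≤6, i=0, swap(0,0) ⇒ 6 6 3 7 7 3 6
j=1: 6≤6, i=1, swap(1,1) ⇒ 6 6 3 7 7 3 6
j=2: 3≤6, i=2, swap(2,2) ⇒ 6 6 3 7 7 3 6
j=3: 7>6, skip
j=4: 7>6, skip
j=5: 3≤6, i=3, swap(3,5) ⇒ 6 6 3 3 7 7 6
swap(4,6) ⇒ 6 6 3 3 6 7 7; return 4
p = 4; k-1 = 3 < 4 ⇒ left

4; left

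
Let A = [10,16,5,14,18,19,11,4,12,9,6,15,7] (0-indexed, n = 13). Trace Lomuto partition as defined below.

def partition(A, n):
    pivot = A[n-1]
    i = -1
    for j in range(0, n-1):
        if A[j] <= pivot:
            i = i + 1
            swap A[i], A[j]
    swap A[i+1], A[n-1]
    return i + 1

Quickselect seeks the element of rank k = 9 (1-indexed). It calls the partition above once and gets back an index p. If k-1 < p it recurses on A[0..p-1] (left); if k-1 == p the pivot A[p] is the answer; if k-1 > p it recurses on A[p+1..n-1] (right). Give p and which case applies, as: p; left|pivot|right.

3; right

pivot = A[12] = 7; i = -1
j=0: A[0]=10 > 7 → no swap
j=1: A[1]=16 > 7 → no swap
j=2: A[2]=5 ≤ 7 → i=0, swap A[0],A[2] → [5,16,10,14,18,19,11,4,12,9,6,15,7]
j=3: A[3]=14 > 7 → no swap
j=4: A[4]=18 > 7 → no swap
j=5: A[5]=19 > 7 → no swap
j=6: A[6]=11 > 7 → no swap
j=7: A[7]=4 ≤ 7 → i=1, swap A[1],A[7] → [5,4,10,14,18,19,11,16,12,9,6,15,7]
j=8: A[8]=12 > 7 → no swap
j=9: A[9]=9 > 7 → no swap
j=10: A[10]=6 ≤ 7 → i=2, swap A[2],A[10] → [5,4,6,14,18,19,11,16,12,9,10,15,7]
j=11: A[11]=15 > 7 → no swap
final swap A[3],A[12] → [5,4,6,7,18,19,11,16,12,9,10,15,14]; return 3
p = 3; k-1 = 8 > 3 ⇒ right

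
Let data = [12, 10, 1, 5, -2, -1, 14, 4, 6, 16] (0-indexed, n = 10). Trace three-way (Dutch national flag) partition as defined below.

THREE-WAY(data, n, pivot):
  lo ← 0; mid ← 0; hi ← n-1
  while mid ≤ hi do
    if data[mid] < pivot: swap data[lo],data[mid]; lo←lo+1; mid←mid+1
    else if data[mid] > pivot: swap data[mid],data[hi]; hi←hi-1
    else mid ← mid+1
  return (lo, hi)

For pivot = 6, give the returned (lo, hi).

(5, 5)

pivot = 6; lo=0, mid=0, hi=9
data[mid]=12>6: swap data[0],data[9]; hi=8 → [16, 10, 1, 5, -2, -1, 14, 4, 6, 12]
data[mid]=16>6: swap data[0],data[8]; hi=7 → [6, 10, 1, 5, -2, -1, 14, 4, 16, 12]
data[mid]=6=6: mid=1
data[mid]=10>6: swap data[1],data[7]; hi=6 → [6, 4, 1, 5, -2, -1, 14, 10, 16, 12]
data[mid]=4<6: swap data[0],data[1]; lo=1,mid=2 → [4, 6, 1, 5, -2, -1, 14, 10, 16, 12]
data[mid]=1<6: swap data[1],data[2]; lo=2,mid=3 → [4, 1, 6, 5, -2, -1, 14, 10, 16, 12]
data[mid]=5<6: swap data[2],data[3]; lo=3,mid=4 → [4, 1, 5, 6, -2, -1, 14, 10, 16, 12]
data[mid]=-2<6: swap data[3],data[4]; lo=4,mid=5 → [4, 1, 5, -2, 6, -1, 14, 10, 16, 12]
data[mid]=-1<6: swap data[4],data[5]; lo=5,mid=6 → [4, 1, 5, -2, -1, 6, 14, 10, 16, 12]
data[mid]=14>6: swap data[6],data[6]; hi=5 → [4, 1, 5, -2, -1, 6, 14, 10, 16, 12]
end: lo=5, hi=5; data = [4, 1, 5, -2, -1, 6, 14, 10, 16, 12]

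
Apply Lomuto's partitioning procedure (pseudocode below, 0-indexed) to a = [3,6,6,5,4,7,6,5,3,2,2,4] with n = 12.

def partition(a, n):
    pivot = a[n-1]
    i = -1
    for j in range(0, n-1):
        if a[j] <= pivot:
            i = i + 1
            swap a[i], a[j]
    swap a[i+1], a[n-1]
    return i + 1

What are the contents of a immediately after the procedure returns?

[3,4,3,2,2,4,6,5,6,5,6,7]

pivot=4, i=-1
j=0: 3≤4, i=0, swap(0,0) ⇒ [3,6,6,5,4,7,6,5,3,2,2,4]
j=1: 6>4, skip
j=2: 6>4, skip
j=3: 5>4, skip
j=4: 4≤4, i=1, swap(1,4) ⇒ [3,4,6,5,6,7,6,5,3,2,2,4]
j=5: 7>4, skip
j=6: 6>4, skip
j=7: 5>4, skip
j=8: 3≤4, i=2, swap(2,8) ⇒ [3,4,3,5,6,7,6,5,6,2,2,4]
j=9: 2≤4, i=3, swap(3,9) ⇒ [3,4,3,2,6,7,6,5,6,5,2,4]
j=10: 2≤4, i=4, swap(4,10) ⇒ [3,4,3,2,2,7,6,5,6,5,6,4]
swap(5,11) ⇒ [3,4,3,2,2,4,6,5,6,5,6,7]; return 5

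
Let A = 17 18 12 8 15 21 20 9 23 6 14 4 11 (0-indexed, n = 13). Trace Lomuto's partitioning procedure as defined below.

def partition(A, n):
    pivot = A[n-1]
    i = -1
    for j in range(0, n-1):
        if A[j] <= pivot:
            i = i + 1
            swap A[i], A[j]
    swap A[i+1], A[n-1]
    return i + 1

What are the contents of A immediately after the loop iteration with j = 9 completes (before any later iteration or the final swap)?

pivot = A[12] = 11; i = -1
j=0: A[0]=17 > 11 → no swap
j=1: A[1]=18 > 11 → no swap
j=2: A[2]=12 > 11 → no swap
j=3: A[3]=8 ≤ 11 → i=0, swap A[0],A[3] → 8 18 12 17 15 21 20 9 23 6 14 4 11
j=4: A[4]=15 > 11 → no swap
j=5: A[5]=21 > 11 → no swap
j=6: A[6]=20 > 11 → no swap
j=7: A[7]=9 ≤ 11 → i=1, swap A[1],A[7] → 8 9 12 17 15 21 20 18 23 6 14 4 11
j=8: A[8]=23 > 11 → no swap
j=9: A[9]=6 ≤ 11 → i=2, swap A[2],A[9] → 8 9 6 17 15 21 20 18 23 12 14 4 11
(after j=9) A = 8 9 6 17 15 21 20 18 23 12 14 4 11

8 9 6 17 15 21 20 18 23 12 14 4 11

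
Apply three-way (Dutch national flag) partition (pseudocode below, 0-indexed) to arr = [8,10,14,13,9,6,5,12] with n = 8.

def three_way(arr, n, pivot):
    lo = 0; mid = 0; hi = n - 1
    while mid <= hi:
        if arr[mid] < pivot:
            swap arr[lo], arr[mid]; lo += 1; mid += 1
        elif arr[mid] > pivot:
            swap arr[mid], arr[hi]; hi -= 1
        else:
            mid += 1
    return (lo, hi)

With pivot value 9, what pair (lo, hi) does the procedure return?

(3, 3)

lo=0 mid=0 hi=7
8<9: swap(0,0), lo=1 mid=1 ⇒ [8,10,14,13,9,6,5,12]
10>9: swap(1,7), hi=6 ⇒ [8,12,14,13,9,6,5,10]
12>9: swap(1,6), hi=5 ⇒ [8,5,14,13,9,6,12,10]
5<9: swap(1,1), lo=2 mid=2 ⇒ [8,5,14,13,9,6,12,10]
14>9: swap(2,5), hi=4 ⇒ [8,5,6,13,9,14,12,10]
6<9: swap(2,2), lo=3 mid=3 ⇒ [8,5,6,13,9,14,12,10]
13>9: swap(3,4), hi=3 ⇒ [8,5,6,9,13,14,12,10]
9=9: mid=4
done. lo=3 hi=3; arr=[8,5,6,9,13,14,12,10]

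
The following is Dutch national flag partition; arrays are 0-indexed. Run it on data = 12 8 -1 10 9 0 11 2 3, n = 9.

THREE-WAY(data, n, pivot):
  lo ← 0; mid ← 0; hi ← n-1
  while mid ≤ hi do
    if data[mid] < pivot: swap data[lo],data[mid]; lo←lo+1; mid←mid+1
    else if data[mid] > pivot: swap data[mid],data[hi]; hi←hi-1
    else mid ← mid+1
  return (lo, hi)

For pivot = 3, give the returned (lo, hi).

lo=0 mid=0 hi=8
12>3: swap(0,8), hi=7 ⇒ 3 8 -1 10 9 0 11 2 12
3=3: mid=1
8>3: swap(1,7), hi=6 ⇒ 3 2 -1 10 9 0 11 8 12
2<3: swap(0,1), lo=1 mid=2 ⇒ 2 3 -1 10 9 0 11 8 12
-1<3: swap(1,2), lo=2 mid=3 ⇒ 2 -1 3 10 9 0 11 8 12
10>3: swap(3,6), hi=5 ⇒ 2 -1 3 11 9 0 10 8 12
11>3: swap(3,5), hi=4 ⇒ 2 -1 3 0 9 11 10 8 12
0<3: swap(2,3), lo=3 mid=4 ⇒ 2 -1 0 3 9 11 10 8 12
9>3: swap(4,4), hi=3 ⇒ 2 -1 0 3 9 11 10 8 12
done. lo=3 hi=3; data=2 -1 0 3 9 11 10 8 12

(3, 3)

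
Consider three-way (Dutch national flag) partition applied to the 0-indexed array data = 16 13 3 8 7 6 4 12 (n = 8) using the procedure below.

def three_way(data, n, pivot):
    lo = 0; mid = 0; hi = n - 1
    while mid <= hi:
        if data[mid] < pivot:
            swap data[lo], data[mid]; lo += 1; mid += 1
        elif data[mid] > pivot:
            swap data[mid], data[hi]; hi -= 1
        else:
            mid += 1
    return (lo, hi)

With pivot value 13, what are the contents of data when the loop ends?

12 3 8 7 6 4 13 16

lo=0 mid=0 hi=7
16>13: swap(0,7), hi=6 ⇒ 12 13 3 8 7 6 4 16
12<13: swap(0,0), lo=1 mid=1 ⇒ 12 13 3 8 7 6 4 16
13=13: mid=2
3<13: swap(1,2), lo=2 mid=3 ⇒ 12 3 13 8 7 6 4 16
8<13: swap(2,3), lo=3 mid=4 ⇒ 12 3 8 13 7 6 4 16
7<13: swap(3,4), lo=4 mid=5 ⇒ 12 3 8 7 13 6 4 16
6<13: swap(4,5), lo=5 mid=6 ⇒ 12 3 8 7 6 13 4 16
4<13: swap(5,6), lo=6 mid=7 ⇒ 12 3 8 7 6 4 13 16
done. lo=6 hi=6; data=12 3 8 7 6 4 13 16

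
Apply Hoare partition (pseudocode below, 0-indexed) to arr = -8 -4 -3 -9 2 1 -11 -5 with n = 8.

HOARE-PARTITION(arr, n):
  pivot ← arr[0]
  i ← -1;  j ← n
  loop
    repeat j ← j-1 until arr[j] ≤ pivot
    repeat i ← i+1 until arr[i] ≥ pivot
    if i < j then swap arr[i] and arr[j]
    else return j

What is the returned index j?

pivot=-8
j stops at 6 (-11), i stops at 0 (-8); swap ⇒ -11 -4 -3 -9 2 1 -8 -5
j stops at 3 (-9), i stops at 1 (-4); swap ⇒ -11 -9 -3 -4 2 1 -8 -5
j stops at 1, i stops at 2; i≥j ⇒ return 1. arr=-11 -9 -3 -4 2 1 -8 -5

1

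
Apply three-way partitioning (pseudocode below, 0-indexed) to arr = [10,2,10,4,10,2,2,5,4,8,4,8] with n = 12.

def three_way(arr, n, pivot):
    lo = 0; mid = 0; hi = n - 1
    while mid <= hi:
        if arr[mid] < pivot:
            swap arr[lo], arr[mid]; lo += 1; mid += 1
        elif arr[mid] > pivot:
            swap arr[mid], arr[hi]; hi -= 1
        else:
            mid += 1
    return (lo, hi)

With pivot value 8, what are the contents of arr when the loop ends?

pivot = 8; lo=0, mid=0, hi=11
arr[mid]=10>8: swap arr[0],arr[11]; hi=10 → [8,2,10,4,10,2,2,5,4,8,4,10]
arr[mid]=8=8: mid=1
arr[mid]=2<8: swap arr[0],arr[1]; lo=1,mid=2 → [2,8,10,4,10,2,2,5,4,8,4,10]
arr[mid]=10>8: swap arr[2],arr[10]; hi=9 → [2,8,4,4,10,2,2,5,4,8,10,10]
arr[mid]=4<8: swap arr[1],arr[2]; lo=2,mid=3 → [2,4,8,4,10,2,2,5,4,8,10,10]
arr[mid]=4<8: swap arr[2],arr[3]; lo=3,mid=4 → [2,4,4,8,10,2,2,5,4,8,10,10]
arr[mid]=10>8: swap arr[4],arr[9]; hi=8 → [2,4,4,8,8,2,2,5,4,10,10,10]
arr[mid]=8=8: mid=5
arr[mid]=2<8: swap arr[3],arr[5]; lo=4,mid=6 → [2,4,4,2,8,8,2,5,4,10,10,10]
arr[mid]=2<8: swap arr[4],arr[6]; lo=5,mid=7 → [2,4,4,2,2,8,8,5,4,10,10,10]
arr[mid]=5<8: swap arr[5],arr[7]; lo=6,mid=8 → [2,4,4,2,2,5,8,8,4,10,10,10]
arr[mid]=4<8: swap arr[6],arr[8]; lo=7,mid=9 → [2,4,4,2,2,5,4,8,8,10,10,10]
end: lo=7, hi=8; arr = [2,4,4,2,2,5,4,8,8,10,10,10]

[2,4,4,2,2,5,4,8,8,10,10,10]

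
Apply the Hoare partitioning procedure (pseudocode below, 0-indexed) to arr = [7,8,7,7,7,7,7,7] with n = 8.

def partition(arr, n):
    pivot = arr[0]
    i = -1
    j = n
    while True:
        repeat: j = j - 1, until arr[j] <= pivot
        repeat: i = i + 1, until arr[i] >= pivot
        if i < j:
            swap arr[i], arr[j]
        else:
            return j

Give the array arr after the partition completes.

pivot = arr[0] = 7; i = -1, j = 8
j→7 (arr[7]=7≤7), i→0 (arr[0]=7≥7); i<j, swap → [7,8,7,7,7,7,7,7]
j→6 (arr[6]=7≤7), i→1 (arr[1]=8≥7); i<j, swap → [7,7,7,7,7,7,8,7]
j→5 (arr[5]=7≤7), i→2 (arr[2]=7≥7); i<j, swap → [7,7,7,7,7,7,8,7]
j→4 (arr[4]=7≤7), i→3 (arr[3]=7≥7); i<j, swap → [7,7,7,7,7,7,8,7]
j→3, i→4; i≥j, return j=3. arr = [7,7,7,7,7,7,8,7]

[7,7,7,7,7,7,8,7]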